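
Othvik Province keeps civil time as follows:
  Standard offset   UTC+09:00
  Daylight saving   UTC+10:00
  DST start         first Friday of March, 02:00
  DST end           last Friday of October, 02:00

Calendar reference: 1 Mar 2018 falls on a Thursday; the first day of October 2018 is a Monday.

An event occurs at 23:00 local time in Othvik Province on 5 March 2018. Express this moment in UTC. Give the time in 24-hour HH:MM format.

1 March 2018 is a Thursday, so the first Friday is March 2.
1 October 2018 is a Monday, so Fridays fall on 5, 12, 19, 26; the last is October 26.
5 March 2018 falls between 2 March and 26 October, so daylight saving is in effect and Othvik Province is at UTC+10:00.
23:00 local − 10h = 13:00 UTC.

13:00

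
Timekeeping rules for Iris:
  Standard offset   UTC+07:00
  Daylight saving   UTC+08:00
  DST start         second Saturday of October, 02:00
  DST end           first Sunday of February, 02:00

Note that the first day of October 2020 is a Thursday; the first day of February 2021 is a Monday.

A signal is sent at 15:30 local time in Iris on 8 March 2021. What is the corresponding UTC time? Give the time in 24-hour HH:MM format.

1 October 2020 is a Thursday, so the first Saturday is October 3 and the second is October 10.
1 February 2021 is a Monday, so the first Sunday is February 7.
8 March 2021 does not fall between 10 October 2020 and 7 February 2021, so daylight saving is not in effect and Iris is at UTC+07:00.
15:30 local − 7h = 08:30 UTC.

08:30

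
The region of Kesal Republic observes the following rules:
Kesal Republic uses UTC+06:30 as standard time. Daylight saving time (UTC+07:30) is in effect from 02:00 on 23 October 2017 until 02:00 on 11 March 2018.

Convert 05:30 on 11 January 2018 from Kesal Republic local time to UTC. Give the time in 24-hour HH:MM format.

22:00

Daylight saving runs 23 October 2017 – 11 March 2018; 11 January 2018 is inside that window, so Kesal Republic is at UTC+07:30.
05:30 local − 7h30m = 22:00 UTC (rolling into the previous day, 10 January 2018).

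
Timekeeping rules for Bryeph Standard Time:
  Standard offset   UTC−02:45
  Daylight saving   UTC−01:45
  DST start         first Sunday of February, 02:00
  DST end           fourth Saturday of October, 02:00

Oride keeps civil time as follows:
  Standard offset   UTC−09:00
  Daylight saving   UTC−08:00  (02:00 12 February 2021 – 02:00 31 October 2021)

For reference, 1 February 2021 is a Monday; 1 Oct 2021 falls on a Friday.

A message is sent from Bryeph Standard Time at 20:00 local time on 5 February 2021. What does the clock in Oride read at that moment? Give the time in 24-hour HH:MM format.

13:45

1 February 2021 is a Monday, so the first Sunday is February 7.
1 October 2021 is a Friday, so the first Saturday is October 2 and the fourth is October 23.
5 February 2021 does not fall between 7 February and 23 October, so daylight saving is not in effect and Bryeph Standard Time is at UTC−02:45.
20:00 Bryeph Standard Time + 2h45m = 22:45 UTC.
At the standard offset (UTC−09:00), 22:45 UTC − 9h = 13:45 Oride standard time.
The standard-time date in Oride, 5 February 2021, is outside the daylight-saving period (12 February – 31 October), so Oride is on standard time, UTC−09:00.
22:45 UTC − 9h = 13:45 Oride.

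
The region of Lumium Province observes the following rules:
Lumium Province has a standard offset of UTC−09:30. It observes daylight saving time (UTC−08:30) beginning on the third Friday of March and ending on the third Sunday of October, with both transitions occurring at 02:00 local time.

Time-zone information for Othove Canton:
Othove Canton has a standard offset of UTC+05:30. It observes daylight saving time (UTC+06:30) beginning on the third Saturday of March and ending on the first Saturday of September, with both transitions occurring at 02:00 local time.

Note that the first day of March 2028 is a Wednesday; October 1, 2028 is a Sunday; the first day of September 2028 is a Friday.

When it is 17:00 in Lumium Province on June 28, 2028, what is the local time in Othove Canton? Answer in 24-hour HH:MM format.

08:00

1 March 2028 is a Wednesday, so the first Friday is March 3 and the third is March 17.
1 October 2028 is a Sunday, so the first Sunday is October 1 and the third is October 15.
Daylight saving runs 17 March – 15 October; June 28, 2028 is inside that window, so Lumium Province is at UTC−08:30.
17:00 Lumium Province + 8h30m = 01:30 UTC (rolling into the next day, 29 June 2028).
1 March 2028 is a Wednesday, so the first Saturday is March 4 and the third is March 18.
1 September 2028 is a Friday, so the first Saturday is September 2.
At the standard offset (UTC+05:30), 01:30 UTC + 5h30m = 07:00 Othove Canton standard time.
The standard-time date in Othove Canton, June 29, 2028, lies within the daylight-saving period (18 March – 2 September), so Othove Canton is on daylight time, UTC+06:30.
01:30 UTC + 6h30m = 08:00 Othove Canton.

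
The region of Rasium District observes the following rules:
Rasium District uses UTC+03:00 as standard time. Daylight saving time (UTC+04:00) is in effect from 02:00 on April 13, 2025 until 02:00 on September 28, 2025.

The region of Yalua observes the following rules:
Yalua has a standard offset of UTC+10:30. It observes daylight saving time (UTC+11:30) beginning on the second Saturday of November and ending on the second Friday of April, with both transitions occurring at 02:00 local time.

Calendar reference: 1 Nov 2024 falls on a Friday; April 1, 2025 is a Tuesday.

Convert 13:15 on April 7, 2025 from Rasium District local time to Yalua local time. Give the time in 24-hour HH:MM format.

April 7, 2025 does not fall between 13 April and 28 September, so daylight saving is not in effect and Rasium District is at UTC+03:00.
13:15 Rasium District − 3h = 10:15 UTC.
1 November 2024 is a Friday, so the first Saturday is November 2 and the second is November 9.
1 April 2025 is a Tuesday, so the first Friday is April 4 and the second is April 11.
At the standard offset (UTC+10:30), 10:15 UTC + 10h30m = 20:45 Yalua standard time.
The standard-time date in Yalua, April 7, 2025, lies within the daylight-saving period (9 November 2024 – 11 April 2025), so Yalua is on daylight time, UTC+11:30.
10:15 UTC + 11h30m = 21:45 Yalua.

21:45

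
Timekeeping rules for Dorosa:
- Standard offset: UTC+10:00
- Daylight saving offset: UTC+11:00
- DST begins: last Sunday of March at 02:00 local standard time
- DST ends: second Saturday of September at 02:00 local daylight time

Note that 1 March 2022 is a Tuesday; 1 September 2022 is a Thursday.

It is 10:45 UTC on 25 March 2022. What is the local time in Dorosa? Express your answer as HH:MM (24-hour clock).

1 March 2022 is a Tuesday, so Sundays fall on 6, 13, 20, 27; the last is March 27.
1 September 2022 is a Thursday, so the first Saturday is September 3 and the second is September 10.
At the standard offset (UTC+10:00), 10:45 UTC + 10h = 20:45 Dorosa standard time.
The standard-time date in Dorosa, 25 March 2022, does not fall between 27 March and 10 September, so daylight saving is not in effect and Dorosa is at UTC+10:00.
10:45 UTC + 10h = 20:45 local.

20:45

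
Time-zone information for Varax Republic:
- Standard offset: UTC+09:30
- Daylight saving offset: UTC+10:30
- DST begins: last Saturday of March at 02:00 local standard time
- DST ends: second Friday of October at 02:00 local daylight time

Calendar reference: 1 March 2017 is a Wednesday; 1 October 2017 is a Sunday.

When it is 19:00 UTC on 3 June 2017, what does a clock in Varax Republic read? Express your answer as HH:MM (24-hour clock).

05:30

1 March 2017 is a Wednesday, so Saturdays fall on 4, 11, 18, 25; the last is March 25.
1 October 2017 is a Sunday, so the first Friday is October 6 and the second is October 13.
At the standard offset (UTC+09:30), 19:00 UTC + 9h30m = 04:30 Varax Republic standard time (rolling into the next day, 4 June 2017).
The standard-time date in Varax Republic, 4 June 2017, lies within the daylight-saving period (25 March – 13 October), so Varax Republic is on daylight time, UTC+10:30.
19:00 UTC + 10h30m = 05:30 local (rolling into the next day, 4 June 2017).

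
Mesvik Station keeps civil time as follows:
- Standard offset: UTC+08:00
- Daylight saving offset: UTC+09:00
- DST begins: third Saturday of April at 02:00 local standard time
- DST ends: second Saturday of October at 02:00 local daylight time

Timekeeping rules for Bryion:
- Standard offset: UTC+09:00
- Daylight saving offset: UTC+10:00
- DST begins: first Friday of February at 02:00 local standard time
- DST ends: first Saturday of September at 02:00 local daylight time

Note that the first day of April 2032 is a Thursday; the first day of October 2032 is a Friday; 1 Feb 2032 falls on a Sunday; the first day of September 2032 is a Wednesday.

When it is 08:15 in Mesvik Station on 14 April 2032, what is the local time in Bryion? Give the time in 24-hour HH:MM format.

1 April 2032 is a Thursday, so the first Saturday is April 3 and the third is April 17.
1 October 2032 is a Friday, so the first Saturday is October 2 and the second is October 9.
14 April 2032 does not fall between 17 April and 9 October, so daylight saving is not in effect and Mesvik Station is at UTC+08:00.
08:15 Mesvik Station − 8h = 00:15 UTC.
1 February 2032 is a Sunday, so the first Friday is February 6.
1 September 2032 is a Wednesday, so the first Saturday is September 4.
At the standard offset (UTC+09:00), 00:15 UTC + 9h = 09:15 Bryion standard time.
The standard-time date in Bryion, 14 April 2032, falls between 6 February and 4 September, so daylight saving is in effect and Bryion is at UTC+10:00.
00:15 UTC + 10h = 10:15 Bryion.

10:15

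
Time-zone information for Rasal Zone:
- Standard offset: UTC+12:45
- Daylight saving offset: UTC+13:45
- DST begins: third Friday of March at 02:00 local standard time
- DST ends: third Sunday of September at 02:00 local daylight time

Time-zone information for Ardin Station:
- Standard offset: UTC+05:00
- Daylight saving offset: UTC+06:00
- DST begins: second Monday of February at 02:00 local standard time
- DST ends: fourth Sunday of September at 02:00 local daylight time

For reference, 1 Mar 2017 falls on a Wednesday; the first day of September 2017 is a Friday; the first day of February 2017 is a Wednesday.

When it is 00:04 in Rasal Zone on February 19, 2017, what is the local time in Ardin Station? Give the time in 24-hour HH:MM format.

1 March 2017 is a Wednesday, so the first Friday is March 3 and the third is March 17.
1 September 2017 is a Friday, so the first Sunday is September 3 and the third is September 17.
February 19, 2017 is outside the daylight-saving period (17 March – 17 September), so Rasal Zone is on standard time, UTC+12:45.
00:04 Rasal Zone − 12h45m = 11:19 UTC (rolling into the previous day, 18 February 2017).
1 February 2017 is a Wednesday, so the first Monday is February 6 and the second is February 13.
1 September 2017 is a Friday, so the first Sunday is September 3 and the fourth is September 24.
At the standard offset (UTC+05:00), 11:19 UTC + 5h = 16:19 Ardin Station standard time.
The standard-time date in Ardin Station, February 18, 2017, lies within the daylight-saving period (13 February – 24 September), so Ardin Station is on daylight time, UTC+06:00.
11:19 UTC + 6h = 17:19 Ardin Station.

17:19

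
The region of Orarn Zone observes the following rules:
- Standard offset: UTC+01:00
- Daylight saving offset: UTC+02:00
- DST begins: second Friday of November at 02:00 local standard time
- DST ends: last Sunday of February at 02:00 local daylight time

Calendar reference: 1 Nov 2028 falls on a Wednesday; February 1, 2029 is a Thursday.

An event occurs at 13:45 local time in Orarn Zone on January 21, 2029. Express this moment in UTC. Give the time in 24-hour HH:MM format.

1 November 2028 is a Wednesday, so the first Friday is November 3 and the second is November 10.
1 February 2029 is a Thursday, so Sundays fall on 4, 11, 18, 25; the last is February 25.
January 21, 2029 falls between 10 November 2028 and 25 February 2029, so daylight saving is in effect and Orarn Zone is at UTC+02:00.
13:45 local − 2h = 11:45 UTC.

11:45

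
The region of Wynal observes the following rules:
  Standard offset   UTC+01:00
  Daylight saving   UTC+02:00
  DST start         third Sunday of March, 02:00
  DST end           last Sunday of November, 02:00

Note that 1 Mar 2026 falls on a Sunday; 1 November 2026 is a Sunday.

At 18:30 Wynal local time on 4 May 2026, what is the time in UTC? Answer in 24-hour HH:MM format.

16:30

1 March 2026 is a Sunday, so the first Sunday is March 1 and the third is March 15.
1 November 2026 is a Sunday, so Sundays fall on 1, 8, 15, 22, 29; the last is November 29.
4 May 2026 falls between 15 March and 29 November, so daylight saving is in effect and Wynal is at UTC+02:00.
18:30 local − 2h = 16:30 UTC.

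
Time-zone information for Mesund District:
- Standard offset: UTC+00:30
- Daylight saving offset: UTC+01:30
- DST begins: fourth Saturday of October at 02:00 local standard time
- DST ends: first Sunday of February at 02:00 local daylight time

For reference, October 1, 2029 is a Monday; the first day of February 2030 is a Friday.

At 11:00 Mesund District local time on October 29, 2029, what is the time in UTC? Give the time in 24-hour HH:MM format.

1 October 2029 is a Monday, so the first Saturday is October 6 and the fourth is October 27.
1 February 2030 is a Friday, so the first Sunday is February 3.
October 29, 2029 lies within the daylight-saving period (27 October 2029 – 3 February 2030), so Mesund District is on daylight time, UTC+01:30.
11:00 local − 1h30m = 09:30 UTC.

09:30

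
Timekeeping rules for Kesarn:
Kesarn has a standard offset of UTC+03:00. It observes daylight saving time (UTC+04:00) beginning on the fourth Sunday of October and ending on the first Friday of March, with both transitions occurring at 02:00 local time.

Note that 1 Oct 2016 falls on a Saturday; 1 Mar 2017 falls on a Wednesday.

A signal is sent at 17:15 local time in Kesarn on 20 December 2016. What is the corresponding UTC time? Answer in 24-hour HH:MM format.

1 October 2016 is a Saturday, so the first Sunday is October 2 and the fourth is October 23.
1 March 2017 is a Wednesday, so the first Friday is March 3.
Daylight saving runs 23 October 2016 – 3 March 2017; 20 December 2016 is inside that window, so Kesarn is at UTC+04:00.
17:15 local − 4h = 13:15 UTC.

13:15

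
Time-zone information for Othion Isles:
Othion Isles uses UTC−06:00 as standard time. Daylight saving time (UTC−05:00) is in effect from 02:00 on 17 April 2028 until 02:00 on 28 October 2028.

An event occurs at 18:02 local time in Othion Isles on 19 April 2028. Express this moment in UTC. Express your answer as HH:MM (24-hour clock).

Daylight saving runs 17 April – 28 October; 19 April 2028 is inside that window, so Othion Isles is at UTC−05:00.
18:02 local + 5h = 23:02 UTC.

23:02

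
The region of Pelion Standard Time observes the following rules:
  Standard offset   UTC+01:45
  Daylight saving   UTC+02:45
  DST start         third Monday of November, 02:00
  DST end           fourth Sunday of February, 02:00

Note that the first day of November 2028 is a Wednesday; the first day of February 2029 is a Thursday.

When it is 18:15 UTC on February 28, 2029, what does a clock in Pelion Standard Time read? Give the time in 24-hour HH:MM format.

20:00

1 November 2028 is a Wednesday, so the first Monday is November 6 and the third is November 20.
1 February 2029 is a Thursday, so the first Sunday is February 4 and the fourth is February 25.
At the standard offset (UTC+01:45), 18:15 UTC + 1h45m = 20:00 Pelion Standard Time standard time.
The standard-time date in Pelion Standard Time, February 28, 2029, is outside the daylight-saving period (20 November 2028 – 25 February 2029), so Pelion Standard Time is on standard time, UTC+01:45.
18:15 UTC + 1h45m = 20:00 local.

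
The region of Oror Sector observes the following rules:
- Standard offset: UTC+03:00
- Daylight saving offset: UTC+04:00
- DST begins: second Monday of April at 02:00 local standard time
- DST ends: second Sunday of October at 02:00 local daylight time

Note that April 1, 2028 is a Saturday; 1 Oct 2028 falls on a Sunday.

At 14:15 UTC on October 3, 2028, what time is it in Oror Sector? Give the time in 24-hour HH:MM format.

18:15

1 April 2028 is a Saturday, so the first Monday is April 3 and the second is April 10.
1 October 2028 is a Sunday, so the first Sunday is October 1 and the second is October 8.
At the standard offset (UTC+03:00), 14:15 UTC + 3h = 17:15 Oror Sector standard time.
Daylight saving runs 10 April – 8 October; the standard-time date in Oror Sector, October 3, 2028, is inside that window, so Oror Sector is at UTC+04:00.
14:15 UTC + 4h = 18:15 local.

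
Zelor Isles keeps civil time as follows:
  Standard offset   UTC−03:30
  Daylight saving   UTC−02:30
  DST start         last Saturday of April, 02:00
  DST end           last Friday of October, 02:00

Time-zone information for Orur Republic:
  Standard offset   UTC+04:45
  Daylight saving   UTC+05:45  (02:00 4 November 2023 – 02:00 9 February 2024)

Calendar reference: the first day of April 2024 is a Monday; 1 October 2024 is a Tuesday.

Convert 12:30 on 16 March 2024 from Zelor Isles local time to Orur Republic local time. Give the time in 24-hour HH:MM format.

20:45

1 April 2024 is a Monday, so Saturdays fall on 6, 13, 20, 27; the last is April 27.
1 October 2024 is a Tuesday, so Fridays fall on 4, 11, 18, 25; the last is October 25.
16 March 2024 is outside the daylight-saving period (27 April – 25 October), so Zelor Isles is on standard time, UTC−03:30.
12:30 Zelor Isles + 3h30m = 16:00 UTC.
At the standard offset (UTC+04:45), 16:00 UTC + 4h45m = 20:45 Orur Republic standard time.
The standard-time date in Orur Republic, 16 March 2024, does not fall between 4 November 2023 and 9 February 2024, so daylight saving is not in effect and Orur Republic is at UTC+04:45.
16:00 UTC + 4h45m = 20:45 Orur Republic.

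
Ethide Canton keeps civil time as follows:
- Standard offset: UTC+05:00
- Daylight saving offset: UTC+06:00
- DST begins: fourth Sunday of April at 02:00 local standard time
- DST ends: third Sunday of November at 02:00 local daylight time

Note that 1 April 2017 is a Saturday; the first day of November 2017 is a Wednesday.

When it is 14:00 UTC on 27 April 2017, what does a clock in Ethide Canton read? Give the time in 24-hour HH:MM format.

1 April 2017 is a Saturday, so the first Sunday is April 2 and the fourth is April 23.
1 November 2017 is a Wednesday, so the first Sunday is November 5 and the third is November 19.
At the standard offset (UTC+05:00), 14:00 UTC + 5h = 19:00 Ethide Canton standard time.
Daylight saving runs 23 April – 19 November; the standard-time date in Ethide Canton, 27 April 2017, is inside that window, so Ethide Canton is at UTC+06:00.
14:00 UTC + 6h = 20:00 local.

20:00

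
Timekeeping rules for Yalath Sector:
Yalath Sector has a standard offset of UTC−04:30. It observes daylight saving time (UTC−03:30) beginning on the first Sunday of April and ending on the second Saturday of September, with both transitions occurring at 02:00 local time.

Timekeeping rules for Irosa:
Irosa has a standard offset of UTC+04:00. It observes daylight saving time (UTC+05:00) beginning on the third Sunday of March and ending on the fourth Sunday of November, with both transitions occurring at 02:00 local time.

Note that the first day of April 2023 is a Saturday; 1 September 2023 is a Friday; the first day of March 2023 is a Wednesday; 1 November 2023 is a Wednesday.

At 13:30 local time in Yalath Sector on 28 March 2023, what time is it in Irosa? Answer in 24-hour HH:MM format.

23:00

1 April 2023 is a Saturday, so the first Sunday is April 2.
1 September 2023 is a Friday, so the first Saturday is September 2 and the second is September 9.
28 March 2023 does not fall between 2 April and 9 September, so daylight saving is not in effect and Yalath Sector is at UTC−04:30.
13:30 Yalath Sector + 4h30m = 18:00 UTC.
1 March 2023 is a Wednesday, so the first Sunday is March 5 and the third is March 19.
1 November 2023 is a Wednesday, so the first Sunday is November 5 and the fourth is November 26.
At the standard offset (UTC+04:00), 18:00 UTC + 4h = 22:00 Irosa standard time.
Daylight saving runs 19 March – 26 November; the standard-time date in Irosa, 28 March 2023, is inside that window, so Irosa is at UTC+05:00.
18:00 UTC + 5h = 23:00 Irosa.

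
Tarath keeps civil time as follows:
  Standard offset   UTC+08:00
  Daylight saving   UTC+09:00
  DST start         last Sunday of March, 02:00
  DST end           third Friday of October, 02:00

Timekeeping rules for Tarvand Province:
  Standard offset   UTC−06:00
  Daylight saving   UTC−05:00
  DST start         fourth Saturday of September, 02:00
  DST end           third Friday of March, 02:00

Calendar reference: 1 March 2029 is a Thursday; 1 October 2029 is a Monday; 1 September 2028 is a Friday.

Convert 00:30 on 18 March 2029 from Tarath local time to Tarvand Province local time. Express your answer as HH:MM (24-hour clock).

1 March 2029 is a Thursday, so Sundays fall on 4, 11, 18, 25; the last is March 25.
1 October 2029 is a Monday, so the first Friday is October 5 and the third is October 19.
Daylight saving runs 25 March – 19 October; 18 March 2029 is outside that window, so Tarath is on standard time at UTC+08:00.
00:30 Tarath − 8h = 16:30 UTC (rolling into the previous day, 17 March 2029).
1 September 2028 is a Friday, so the first Saturday is September 2 and the fourth is September 23.
1 March 2029 is a Thursday, so the first Friday is March 2 and the third is March 16.
At the standard offset (UTC−06:00), 16:30 UTC − 6h = 10:30 Tarvand Province standard time.
The standard-time date in Tarvand Province, 17 March 2029, does not fall between 23 September 2028 and 16 March 2029, so daylight saving is not in effect and Tarvand Province is at UTC−06:00.
16:30 UTC − 6h = 10:30 Tarvand Province.

10:30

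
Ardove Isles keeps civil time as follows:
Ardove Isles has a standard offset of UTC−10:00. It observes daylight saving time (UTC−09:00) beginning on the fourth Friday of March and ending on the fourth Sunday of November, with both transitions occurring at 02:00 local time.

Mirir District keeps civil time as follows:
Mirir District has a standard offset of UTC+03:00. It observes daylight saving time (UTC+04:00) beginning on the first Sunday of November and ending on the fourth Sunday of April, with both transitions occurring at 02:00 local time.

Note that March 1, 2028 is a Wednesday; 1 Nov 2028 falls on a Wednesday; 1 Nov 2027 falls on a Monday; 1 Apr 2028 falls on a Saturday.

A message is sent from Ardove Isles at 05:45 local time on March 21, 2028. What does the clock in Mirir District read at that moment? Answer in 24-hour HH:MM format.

1 March 2028 is a Wednesday, so the first Friday is March 3 and the fourth is March 24.
1 November 2028 is a Wednesday, so the first Sunday is November 5 and the fourth is November 26.
March 21, 2028 is outside the daylight-saving period (24 March – 26 November), so Ardove Isles is on standard time, UTC−10:00.
05:45 Ardove Isles + 10h = 15:45 UTC.
1 November 2027 is a Monday, so the first Sunday is November 7.
1 April 2028 is a Saturday, so the first Sunday is April 2 and the fourth is April 23.
At the standard offset (UTC+03:00), 15:45 UTC + 3h = 18:45 Mirir District standard time.
Daylight saving runs 7 November 2027 – 23 April 2028; the standard-time date in Mirir District, March 21, 2028, is inside that window, so Mirir District is at UTC+04:00.
15:45 UTC + 4h = 19:45 Mirir District.

19:45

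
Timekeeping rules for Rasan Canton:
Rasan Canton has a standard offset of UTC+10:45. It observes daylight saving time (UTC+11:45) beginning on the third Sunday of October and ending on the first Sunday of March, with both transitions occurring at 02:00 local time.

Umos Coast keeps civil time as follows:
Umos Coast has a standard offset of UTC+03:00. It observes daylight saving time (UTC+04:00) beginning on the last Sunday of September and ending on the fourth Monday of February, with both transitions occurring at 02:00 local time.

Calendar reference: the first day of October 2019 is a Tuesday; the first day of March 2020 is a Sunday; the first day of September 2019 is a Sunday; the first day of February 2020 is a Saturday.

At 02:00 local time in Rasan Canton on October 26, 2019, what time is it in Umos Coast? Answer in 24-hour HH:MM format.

18:15

1 October 2019 is a Tuesday, so the first Sunday is October 6 and the third is October 20.
1 March 2020 is a Sunday, so the first Sunday is March 1.
October 26, 2019 lies within the daylight-saving period (20 October 2019 – 1 March 2020), so Rasan Canton is on daylight time, UTC+11:45.
02:00 Rasan Canton − 11h45m = 14:15 UTC (rolling into the previous day, 25 October 2019).
1 September 2019 is a Sunday, so Sundays fall on 1, 8, 15, 22, 29; the last is September 29.
1 February 2020 is a Saturday, so the first Monday is February 3 and the fourth is February 24.
At the standard offset (UTC+03:00), 14:15 UTC + 3h = 17:15 Umos Coast standard time.
The standard-time date in Umos Coast, October 25, 2019, falls between 29 September 2019 and 24 February 2020, so daylight saving is in effect and Umos Coast is at UTC+04:00.
14:15 UTC + 4h = 18:15 Umos Coast.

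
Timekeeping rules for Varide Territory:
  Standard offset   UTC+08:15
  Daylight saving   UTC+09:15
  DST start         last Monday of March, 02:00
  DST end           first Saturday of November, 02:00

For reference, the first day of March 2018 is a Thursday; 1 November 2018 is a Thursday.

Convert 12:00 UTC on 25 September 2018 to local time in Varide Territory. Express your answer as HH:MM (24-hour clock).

1 March 2018 is a Thursday, so Mondays fall on 5, 12, 19, 26; the last is March 26.
1 November 2018 is a Thursday, so the first Saturday is November 3.
At the standard offset (UTC+08:15), 12:00 UTC + 8h15m = 20:15 Varide Territory standard time.
Daylight saving runs 26 March – 3 November; the standard-time date in Varide Territory, 25 September 2018, is inside that window, so Varide Territory is at UTC+09:15.
12:00 UTC + 9h15m = 21:15 local.

21:15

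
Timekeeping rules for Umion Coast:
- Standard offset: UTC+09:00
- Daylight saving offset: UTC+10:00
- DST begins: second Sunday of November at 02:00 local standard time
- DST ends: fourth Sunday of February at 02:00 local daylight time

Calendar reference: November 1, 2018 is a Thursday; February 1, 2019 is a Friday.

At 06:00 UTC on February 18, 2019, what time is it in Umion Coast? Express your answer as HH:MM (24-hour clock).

16:00

1 November 2018 is a Thursday, so the first Sunday is November 4 and the second is November 11.
1 February 2019 is a Friday, so the first Sunday is February 3 and the fourth is February 24.
At the standard offset (UTC+09:00), 06:00 UTC + 9h = 15:00 Umion Coast standard time.
The standard-time date in Umion Coast, February 18, 2019, falls between 11 November 2018 and 24 February 2019, so daylight saving is in effect and Umion Coast is at UTC+10:00.
06:00 UTC + 10h = 16:00 local.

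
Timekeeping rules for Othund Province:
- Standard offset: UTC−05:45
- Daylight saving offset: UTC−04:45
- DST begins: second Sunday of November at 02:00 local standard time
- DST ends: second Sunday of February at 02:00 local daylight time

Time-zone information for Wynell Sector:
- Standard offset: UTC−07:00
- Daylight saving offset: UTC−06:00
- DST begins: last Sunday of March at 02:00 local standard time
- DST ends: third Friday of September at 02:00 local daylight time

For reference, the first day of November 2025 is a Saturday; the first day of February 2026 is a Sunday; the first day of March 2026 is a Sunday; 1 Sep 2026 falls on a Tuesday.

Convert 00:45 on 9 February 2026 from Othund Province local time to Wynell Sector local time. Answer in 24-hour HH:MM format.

1 November 2025 is a Saturday, so the first Sunday is November 2 and the second is November 9.
1 February 2026 is a Sunday, so the first Sunday is February 1 and the second is February 8.
Daylight saving runs 9 November 2025 – 8 February 2026; 9 February 2026 is outside that window, so Othund Province is on standard time at UTC−05:45.
00:45 Othund Province + 5h45m = 06:30 UTC.
1 March 2026 is a Sunday, so Sundays fall on 1, 8, 15, 22, 29; the last is March 29.
1 September 2026 is a Tuesday, so the first Friday is September 4 and the third is September 18.
At the standard offset (UTC−07:00), 06:30 UTC − 7h = 23:30 Wynell Sector standard time (rolling into the previous day, 8 February 2026).
The standard-time date in Wynell Sector, 8 February 2026, is outside the daylight-saving period (29 March – 18 September), so Wynell Sector is on standard time, UTC−07:00.
06:30 UTC − 7h = 23:30 Wynell Sector (rolling into the previous day, 8 February 2026).

23:30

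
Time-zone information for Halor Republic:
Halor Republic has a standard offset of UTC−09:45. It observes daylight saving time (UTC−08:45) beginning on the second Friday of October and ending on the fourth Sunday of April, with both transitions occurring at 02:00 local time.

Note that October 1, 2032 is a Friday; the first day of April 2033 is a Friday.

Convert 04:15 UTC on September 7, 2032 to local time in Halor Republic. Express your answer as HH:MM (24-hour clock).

18:30

1 October 2032 is a Friday, so the first Friday is October 1 and the second is October 8.
1 April 2033 is a Friday, so the first Sunday is April 3 and the fourth is April 24.
At the standard offset (UTC−09:45), 04:15 UTC − 9h45m = 18:30 Halor Republic standard time (rolling into the previous day, 6 September 2032).
The standard-time date in Halor Republic, September 6, 2032, does not fall between 8 October 2032 and 24 April 2033, so daylight saving is not in effect and Halor Republic is at UTC−09:45.
04:15 UTC − 9h45m = 18:30 local (rolling into the previous day, 6 September 2032).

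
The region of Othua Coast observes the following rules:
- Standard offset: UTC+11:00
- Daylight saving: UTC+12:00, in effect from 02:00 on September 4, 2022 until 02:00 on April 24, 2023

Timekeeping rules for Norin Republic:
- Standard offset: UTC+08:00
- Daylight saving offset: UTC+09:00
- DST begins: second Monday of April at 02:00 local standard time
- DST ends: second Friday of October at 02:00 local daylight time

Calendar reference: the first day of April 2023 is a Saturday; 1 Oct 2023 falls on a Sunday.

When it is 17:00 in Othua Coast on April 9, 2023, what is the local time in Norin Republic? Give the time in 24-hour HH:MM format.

Daylight saving runs 4 September 2022 – 24 April 2023; April 9, 2023 is inside that window, so Othua Coast is at UTC+12:00.
17:00 Othua Coast − 12h = 05:00 UTC.
1 April 2023 is a Saturday, so the first Monday is April 3 and the second is April 10.
1 October 2023 is a Sunday, so the first Friday is October 6 and the second is October 13.
At the standard offset (UTC+08:00), 05:00 UTC + 8h = 13:00 Norin Republic standard time.
The standard-time date in Norin Republic, April 9, 2023, does not fall between 10 April and 13 October, so daylight saving is not in effect and Norin Republic is at UTC+08:00.
05:00 UTC + 8h = 13:00 Norin Republic.

13:00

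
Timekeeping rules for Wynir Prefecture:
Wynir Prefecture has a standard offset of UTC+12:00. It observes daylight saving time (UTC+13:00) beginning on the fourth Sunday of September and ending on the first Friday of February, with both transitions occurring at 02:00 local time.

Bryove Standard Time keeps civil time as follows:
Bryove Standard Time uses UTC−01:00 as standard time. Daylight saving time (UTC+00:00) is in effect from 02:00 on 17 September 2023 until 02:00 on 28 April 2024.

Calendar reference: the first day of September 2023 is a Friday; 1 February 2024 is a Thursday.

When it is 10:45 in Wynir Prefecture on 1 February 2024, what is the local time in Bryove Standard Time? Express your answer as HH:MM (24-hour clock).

1 September 2023 is a Friday, so the first Sunday is September 3 and the fourth is September 24.
1 February 2024 is a Thursday, so the first Friday is February 2.
Daylight saving runs 24 September 2023 – 2 February 2024; 1 February 2024 is inside that window, so Wynir Prefecture is at UTC+13:00.
10:45 Wynir Prefecture − 13h = 21:45 UTC (rolling into the previous day, 31 January 2024).
At the standard offset (UTC−01:00), 21:45 UTC − 1h = 20:45 Bryove Standard Time standard time.
Daylight saving runs 17 September 2023 – 28 April 2024; the standard-time date in Bryove Standard Time, 31 January 2024, is inside that window, so Bryove Standard Time is at UTC+00:00.
21:45 UTC + 0h = 21:45 Bryove Standard Time.

21:45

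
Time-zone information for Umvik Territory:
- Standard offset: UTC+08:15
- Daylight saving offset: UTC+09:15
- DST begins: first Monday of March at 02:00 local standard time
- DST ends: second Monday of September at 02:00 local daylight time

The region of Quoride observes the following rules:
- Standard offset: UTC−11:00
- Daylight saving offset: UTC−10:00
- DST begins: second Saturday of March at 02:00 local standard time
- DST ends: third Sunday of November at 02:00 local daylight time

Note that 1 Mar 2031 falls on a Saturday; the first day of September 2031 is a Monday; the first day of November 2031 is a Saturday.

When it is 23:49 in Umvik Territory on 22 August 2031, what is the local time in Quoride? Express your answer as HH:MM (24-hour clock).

04:34

1 March 2031 is a Saturday, so the first Monday is March 3.
1 September 2031 is a Monday, so the first Monday is September 1 and the second is September 8.
22 August 2031 lies within the daylight-saving period (3 March – 8 September), so Umvik Territory is on daylight time, UTC+09:15.
23:49 Umvik Territory − 9h15m = 14:34 UTC.
1 March 2031 is a Saturday, so the first Saturday is March 1 and the second is March 8.
1 November 2031 is a Saturday, so the first Sunday is November 2 and the third is November 16.
At the standard offset (UTC−11:00), 14:34 UTC − 11h = 03:34 Quoride standard time.
Daylight saving runs 8 March – 16 November; the standard-time date in Quoride, 22 August 2031, is inside that window, so Quoride is at UTC−10:00.
14:34 UTC − 10h = 04:34 Quoride.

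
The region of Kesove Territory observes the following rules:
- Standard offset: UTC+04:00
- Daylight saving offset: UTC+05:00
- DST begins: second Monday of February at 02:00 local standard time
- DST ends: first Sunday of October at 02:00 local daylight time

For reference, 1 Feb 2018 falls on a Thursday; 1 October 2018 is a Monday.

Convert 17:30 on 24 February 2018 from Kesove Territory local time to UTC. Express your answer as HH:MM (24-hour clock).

1 February 2018 is a Thursday, so the first Monday is February 5 and the second is February 12.
1 October 2018 is a Monday, so the first Sunday is October 7.
Daylight saving runs 12 February – 7 October; 24 February 2018 is inside that window, so Kesove Territory is at UTC+05:00.
17:30 local − 5h = 12:30 UTC.

12:30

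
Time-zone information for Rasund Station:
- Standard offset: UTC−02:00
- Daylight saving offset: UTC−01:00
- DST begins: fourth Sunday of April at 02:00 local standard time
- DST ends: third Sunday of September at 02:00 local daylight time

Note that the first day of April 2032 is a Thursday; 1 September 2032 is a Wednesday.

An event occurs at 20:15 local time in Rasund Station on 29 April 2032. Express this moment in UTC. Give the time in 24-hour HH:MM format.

1 April 2032 is a Thursday, so the first Sunday is April 4 and the fourth is April 25.
1 September 2032 is a Wednesday, so the first Sunday is September 5 and the third is September 19.
Daylight saving runs 25 April – 19 September; 29 April 2032 is inside that window, so Rasund Station is at UTC−01:00.
20:15 local + 1h = 21:15 UTC.

21:15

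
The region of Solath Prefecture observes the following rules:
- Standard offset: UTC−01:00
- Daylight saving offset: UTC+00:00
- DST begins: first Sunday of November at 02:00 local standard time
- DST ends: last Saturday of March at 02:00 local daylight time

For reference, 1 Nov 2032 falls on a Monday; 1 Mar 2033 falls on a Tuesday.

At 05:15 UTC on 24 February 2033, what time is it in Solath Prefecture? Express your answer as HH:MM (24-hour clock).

1 November 2032 is a Monday, so the first Sunday is November 7.
1 March 2033 is a Tuesday, so Saturdays fall on 5, 12, 19, 26; the last is March 26.
At the standard offset (UTC−01:00), 05:15 UTC − 1h = 04:15 Solath Prefecture standard time.
The standard-time date in Solath Prefecture, 24 February 2033, lies within the daylight-saving period (7 November 2032 – 26 March 2033), so Solath Prefecture is on daylight time, UTC+00:00.
05:15 UTC + 0h = 05:15 local.

05:15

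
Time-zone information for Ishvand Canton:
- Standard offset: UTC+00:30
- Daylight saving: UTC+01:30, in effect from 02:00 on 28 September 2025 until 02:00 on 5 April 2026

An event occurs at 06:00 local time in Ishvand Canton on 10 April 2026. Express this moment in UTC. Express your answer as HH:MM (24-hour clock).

05:30

10 April 2026 is outside the daylight-saving period (28 September 2025 – 5 April 2026), so Ishvand Canton is on standard time, UTC+00:30.
06:00 local − 0h30m = 05:30 UTC.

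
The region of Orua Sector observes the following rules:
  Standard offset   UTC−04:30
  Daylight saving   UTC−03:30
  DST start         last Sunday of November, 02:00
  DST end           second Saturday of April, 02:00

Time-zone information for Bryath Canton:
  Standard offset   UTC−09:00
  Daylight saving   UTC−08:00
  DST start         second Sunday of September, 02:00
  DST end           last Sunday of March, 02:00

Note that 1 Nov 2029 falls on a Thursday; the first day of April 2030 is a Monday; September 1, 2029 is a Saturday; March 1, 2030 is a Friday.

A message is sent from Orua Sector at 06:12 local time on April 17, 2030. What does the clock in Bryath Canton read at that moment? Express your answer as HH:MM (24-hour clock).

01:42

1 November 2029 is a Thursday, so Sundays fall on 4, 11, 18, 25; the last is November 25.
1 April 2030 is a Monday, so the first Saturday is April 6 and the second is April 13.
Daylight saving runs 25 November 2029 – 13 April 2030; April 17, 2030 is outside that window, so Orua Sector is on standard time at UTC−04:30.
06:12 Orua Sector + 4h30m = 10:42 UTC.
1 September 2029 is a Saturday, so the first Sunday is September 2 and the second is September 9.
1 March 2030 is a Friday, so Sundays fall on 3, 10, 17, 24, 31; the last is March 31.
At the standard offset (UTC−09:00), 10:42 UTC − 9h = 01:42 Bryath Canton standard time.
Daylight saving runs 9 September 2029 – 31 March 2030; the standard-time date in Bryath Canton, April 17, 2030, is outside that window, so Bryath Canton is on standard time at UTC−09:00.
10:42 UTC − 9h = 01:42 Bryath Canton.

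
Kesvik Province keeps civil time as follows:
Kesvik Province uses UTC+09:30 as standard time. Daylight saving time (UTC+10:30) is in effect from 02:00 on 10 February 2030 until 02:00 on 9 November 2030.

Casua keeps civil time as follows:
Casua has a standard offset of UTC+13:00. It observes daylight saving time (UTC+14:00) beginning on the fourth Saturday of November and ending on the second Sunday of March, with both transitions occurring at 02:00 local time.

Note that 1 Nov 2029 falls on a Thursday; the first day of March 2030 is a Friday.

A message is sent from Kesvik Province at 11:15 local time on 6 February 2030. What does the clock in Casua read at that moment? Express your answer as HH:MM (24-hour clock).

6 February 2030 does not fall between 10 February and 9 November, so daylight saving is not in effect and Kesvik Province is at UTC+09:30.
11:15 Kesvik Province − 9h30m = 01:45 UTC.
1 November 2029 is a Thursday, so the first Saturday is November 3 and the fourth is November 24.
1 March 2030 is a Friday, so the first Sunday is March 3 and the second is March 10.
At the standard offset (UTC+13:00), 01:45 UTC + 13h = 14:45 Casua standard time.
The standard-time date in Casua, 6 February 2030, falls between 24 November 2029 and 10 March 2030, so daylight saving is in effect and Casua is at UTC+14:00.
01:45 UTC + 14h = 15:45 Casua.

15:45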